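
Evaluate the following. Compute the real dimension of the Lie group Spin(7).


Spin(n) double-covers SO(n); both have Lie algebra so(n) of dimension n(n-1)/2.
n = 7
n(n-1) = 7 * 6 = 42
dim Spin(7) = 42/2 = 21


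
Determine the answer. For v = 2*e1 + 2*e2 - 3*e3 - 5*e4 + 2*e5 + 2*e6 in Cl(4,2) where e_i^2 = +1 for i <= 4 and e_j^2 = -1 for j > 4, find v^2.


v^2 = sum of c_i^2 * e_i^2
Positive signature terms (e_i^2 = +1): 2^2 + 2^2 + (-3)^2 + (-5)^2 = 42
Negative signature terms (e_j^2 = -1): 2^2 + 2^2 = 8
v^2 = 42 - 8 = 34


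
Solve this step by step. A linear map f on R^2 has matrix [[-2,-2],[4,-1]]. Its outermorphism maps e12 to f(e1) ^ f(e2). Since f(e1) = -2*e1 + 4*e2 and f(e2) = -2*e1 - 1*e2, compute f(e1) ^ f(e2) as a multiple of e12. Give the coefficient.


The outermorphism of a linear map f sends e1^e2 to f(e1)^f(e2).
f(e1) = -2*e1 + 4*e2
f(e2) = -2*e1 - 1*e2
f(e1) ^ f(e2) = (-2*e1 + 4*e2) ^ (-2*e1 - 1*e2)
= (-2)*(-1)*e12 + 4*(-2)*e21
= (2 - (-8))*e12
= 10*e12
Coefficient = 10


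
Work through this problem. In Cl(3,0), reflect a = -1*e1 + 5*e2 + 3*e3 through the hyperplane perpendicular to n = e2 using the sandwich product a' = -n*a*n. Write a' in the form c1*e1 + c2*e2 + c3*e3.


Reflection formula: a' = -n*a*n, with n = e2 (unit vector, n^2 = 1).
For reflection through hyperplane perp to e2:
The component along e2 flips sign, others stay.
a = (-1, 5, 3)
a' = (-1, -5, 3)
a' = -1*e1 - 5*e2 + 3*e3


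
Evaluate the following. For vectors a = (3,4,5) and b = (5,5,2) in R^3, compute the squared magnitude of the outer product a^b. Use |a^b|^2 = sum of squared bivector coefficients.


a wedge b = (a1*b2 - a2*b1)*e12 + (a1*b3 - a3*b1)*e13 + (a2*b3 - a3*b2)*e23
e12 coeff: 3*5 - 4*5 = 15 - 20 = -5
e13 coeff: 3*2 - 5*5 = 6 - 25 = -19
e23 coeff: 4*2 - 5*5 = 8 - 25 = -17
|a wedge b|^2 = (-5)^2 + (-19)^2 + (-17)^2
= 25 + 361 + 289
= 675


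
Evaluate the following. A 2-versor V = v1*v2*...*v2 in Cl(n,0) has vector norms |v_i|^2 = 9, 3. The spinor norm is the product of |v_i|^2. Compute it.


Spinor norm N(V) = |v1|^2 * |v2|^2 * ... * |v2|^2
= 9 * 3
Running product: 9, 27
N(V) = 27


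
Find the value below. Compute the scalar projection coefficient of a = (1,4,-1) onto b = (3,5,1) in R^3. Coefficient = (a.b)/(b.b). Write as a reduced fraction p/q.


Projection coefficient = (a . b) / (b . b)
a . b = 1*3 + 4*5 + (-1)*1
= 3 + 20 + (-1) = 22
b . b = 3^2 + 5^2 + 1^2
= 9 + 25 + 1 = 35
Coefficient = 22/35
In lowest terms: 22/35


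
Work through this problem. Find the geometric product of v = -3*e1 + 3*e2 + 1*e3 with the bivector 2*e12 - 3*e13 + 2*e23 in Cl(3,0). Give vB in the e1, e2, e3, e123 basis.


vB has grade-1 (vector) and grade-3 (trivector) parts: vB = (v _| B) + (v ^ B).
Vector part <vB>_1:
  e1: -v2*b12 - v3*b13 = -(3)*(2) - (1)*(-3) = -3
  e2: v1*b12 - v3*b23 = (-3)*(2) - (1)*(2) = -8
  e3: v1*b13 + v2*b23 = (-3)*(-3) + (3)*(2) = 15
Trivector part <vB>_3:
  e123: v1*b23 - v2*b13 + v3*b12 = (-3)*(2) - (3)*(-3) + (1)*(2) = 5
vB = -3*e1 - 8*e2 + 15*e3 + 5*e123


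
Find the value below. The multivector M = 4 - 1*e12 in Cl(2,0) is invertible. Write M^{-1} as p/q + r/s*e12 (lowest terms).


M = 4 - 1*e12, where e12^2 = -1.
Since M commutes with its reverse ~M = a - b*e12, M * ~M = a^2 - b^2*e12^2 = a^2 + b^2.
So M^{-1} = ~M / (a^2 + b^2) = (a - b*e12)/(a^2 + b^2).
a^2 + b^2 = 16 + 1 = 17
Scalar part = 4/17 = 4/17
Bivector coeff = 1/17 = 1/17
M^{-1} = 4/17 + 1/17*e12


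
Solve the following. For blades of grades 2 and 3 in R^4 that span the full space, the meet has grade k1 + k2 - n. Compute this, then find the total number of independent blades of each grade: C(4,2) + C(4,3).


Meet grade = grade(A) + grade(B) - n
= 2 + 3 - 4 = 1
C(4,2) = 6
C(4,3) = 4
dim_A + dim_B = 6 + 4 = 10


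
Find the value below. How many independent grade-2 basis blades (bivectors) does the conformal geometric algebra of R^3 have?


The conformal model of R^3 uses Cl(4,1) with m = 3 + 2 = 5 generators.
Number of grade-2 blades = C(m, 2) = C(5, 2)
= 5*4/2 = 10


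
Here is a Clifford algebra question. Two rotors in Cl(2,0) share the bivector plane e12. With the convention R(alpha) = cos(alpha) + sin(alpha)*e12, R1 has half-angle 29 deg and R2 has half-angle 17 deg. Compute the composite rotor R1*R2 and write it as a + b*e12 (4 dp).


Same-plane rotors commute and their half-angles add:
R1*R2 = cos(a1 + a2) + sin(a1 + a2)*e12.
a1 + a2 = 29 + 17 = 46 deg
cos(46 deg) = 0.6947
sin(46 deg) = 0.7193
R1*R2 = 0.6947 + 0.7193*e12


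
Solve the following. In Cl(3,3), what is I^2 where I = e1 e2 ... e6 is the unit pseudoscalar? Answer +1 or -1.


The pseudoscalar I = e1...e_n (product of all n generators) of Cl(p,q) satisfies I^2 = (-1)^(q + n(n-1)/2).
p = 3, q = 3, n = p + q = 6
n(n-1)/2 = 6 * 5 / 2 = 15
Exponent = q + n(n-1)/2 = 3 + 15 = 18
I^2 = (-1)^18 = +1


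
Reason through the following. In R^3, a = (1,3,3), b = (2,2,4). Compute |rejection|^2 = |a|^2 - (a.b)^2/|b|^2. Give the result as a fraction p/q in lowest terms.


|a|^2 = 1^2 + 3^2 + 3^2 = 19
|b|^2 = 2^2 + 2^2 + 4^2 = 24
a . b = 1*2 + 3*2 + 3*4 = 20
(a.b)^2 = 20^2 = 400
|rej|^2 = 19 - 400/24
= (456 - 400)/24
= 56/24
In lowest terms: 7/3


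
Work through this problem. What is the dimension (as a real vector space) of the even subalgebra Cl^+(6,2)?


Even subalgebra dimension = 2^(n-1)
n = 6 + 2 = 8
2^(8 - 1) = 2^7 = 128
Verification: sum of C(8,k) for even k = 1 + 28 + 70 + 28 + 1 = 128
Result = 128


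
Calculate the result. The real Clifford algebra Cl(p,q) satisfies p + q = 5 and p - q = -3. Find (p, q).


We need p + q = 5 and p - q = -3.
Adding: 2p = 5 + (-3) = 2, so p = 1.
Then q = 5 - 1 = 4.
(p, q) = (1, 4)


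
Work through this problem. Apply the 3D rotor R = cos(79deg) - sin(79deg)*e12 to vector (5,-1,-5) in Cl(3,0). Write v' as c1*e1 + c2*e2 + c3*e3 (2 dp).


Rotor R = cos(79deg) - sin(79deg)*e12
Rotation angle theta = 2 * 79 = 158 degrees in the e12 plane (e1 -> e2).
The component perpendicular to the plane (e3) is invariant: v'_3 = v3 = -5.00
cos(158deg) = -0.9272, sin(158deg) = 0.3746
v'_1 = v1*cos(theta) - v2*sin(theta) = 5*(-0.9272) - (-1)*0.3746 = -4.26
v'_2 = v1*sin(theta) + v2*cos(theta) = 5*0.3746 + (-1)*(-0.9272) = 2.80
v' = -4.26*e1 + 2.80*e2 - 5.00*e3


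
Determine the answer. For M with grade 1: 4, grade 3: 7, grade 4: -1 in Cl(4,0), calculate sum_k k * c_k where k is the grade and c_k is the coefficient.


Grade-weighted sum = sum of grade_k * coefficient_k
1*4 = 4
3*7 = 21
4*(-1) = -4
Total = 4 + 21 + (-4) = 21


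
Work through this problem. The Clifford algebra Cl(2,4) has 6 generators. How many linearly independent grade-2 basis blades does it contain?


Number of grade-k basis blades in Cl(p,q) with n = p + q is C(n, k).
n = 2 + 4 = 6
C(6, 2) = 6! / (2! * 4!)
= 720 / (2 * 24)
= 15


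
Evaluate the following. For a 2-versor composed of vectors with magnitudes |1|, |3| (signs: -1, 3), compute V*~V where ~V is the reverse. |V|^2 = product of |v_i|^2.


Each vector v_i has |v_i|^2 = s_i^2
Squared scales: (-1)^2 = 1, 3^2 = 9
|V|^2 = 1 * 9
= 9


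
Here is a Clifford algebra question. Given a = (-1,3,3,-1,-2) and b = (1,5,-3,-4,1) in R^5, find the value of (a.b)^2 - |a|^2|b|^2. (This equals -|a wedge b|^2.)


a . b = (-1)*1 + 3*5 + 3*(-3) + (-1)*(-4) + (-2)*1
= -1 + 15 + (-9) + 4 + (-2) = 7
|a|^2 = (-1)^2 + 3^2 + 3^2 + (-1)^2 + (-2)^2 = 24
|b|^2 = 1^2 + 5^2 + (-3)^2 + (-4)^2 + 1^2 = 52
(a.b)^2 = 7^2 = 49
|a|^2 * |b|^2 = 24 * 52 = 1248
Result = 49 - 1248 = -1199


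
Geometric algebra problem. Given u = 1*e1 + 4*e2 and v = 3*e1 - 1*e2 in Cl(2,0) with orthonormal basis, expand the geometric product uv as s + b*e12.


Expand: (1*e1 + 4*e2)(3*e1 - 1*e2)
= 1*3*e1e1 + 1*(-1)*e1e2 + 4*3*e2e1 + 4*(-1)*e2e2
Using e1^2 = e2^2 = 1, e2e1 = -e1e2:
Scalar part s = 1*3 + 4*(-1) = 3 + (-4) = -1
Bivector part b = 1*(-1) - 4*3 = -1 - 12 = -13
uv = -1 - 13*e12


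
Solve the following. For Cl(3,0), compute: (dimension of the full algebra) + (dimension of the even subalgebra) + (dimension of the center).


n = 3 + 0 = 3
Total dim = 2^3 = 8
Even subalgebra dim = 2^2 = 4
n is odd, so center dim = 2
Sum = 8 + 4 + 2 = 14


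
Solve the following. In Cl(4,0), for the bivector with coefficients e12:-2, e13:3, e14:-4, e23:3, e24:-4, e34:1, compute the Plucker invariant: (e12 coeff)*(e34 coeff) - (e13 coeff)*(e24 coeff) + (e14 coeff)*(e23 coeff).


Plucker relation: af - be + cd
a*f = (-2)*1 = -2
b*e = 3*(-4) = -12
c*d = (-4)*3 = -12
af - be + cd = -2 - (-12) + (-12)
= -2


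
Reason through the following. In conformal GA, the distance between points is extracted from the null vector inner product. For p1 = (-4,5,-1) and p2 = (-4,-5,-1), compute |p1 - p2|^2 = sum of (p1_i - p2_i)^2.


p1 - p2 = (0, 10, 0)
|p1 - p2|^2 = 0^2 + 10^2 + 0^2
= 0 + 100 + 0
= 100


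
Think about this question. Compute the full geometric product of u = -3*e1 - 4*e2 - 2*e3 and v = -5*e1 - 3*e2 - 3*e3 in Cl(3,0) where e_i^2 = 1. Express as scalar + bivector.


In Cl(3,0): e_i^2 = 1, e_ie_j = -e_je_i for i != j.
Scalar part = u . v = (-3)*(-5) + (-4)*(-3) + (-2)*(-3)
= 15 + 12 + 6 = 33
e12 coeff = (-3)*(-3) - (-4)*(-5) = 9 - 20 = -11
e13 coeff = (-3)*(-3) - (-2)*(-5) = 9 - 10 = -1
e23 coeff = (-4)*(-3) - (-2)*(-3) = 12 - 6 = 6
uv = 33 - 11*e12 - 1*e13 + 6*e23


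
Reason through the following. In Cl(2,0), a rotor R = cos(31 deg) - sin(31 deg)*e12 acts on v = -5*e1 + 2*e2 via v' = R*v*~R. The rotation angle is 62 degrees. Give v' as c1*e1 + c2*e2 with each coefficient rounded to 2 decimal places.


Rotor R = cos(31deg) - sin(31deg)*e12
Rotation angle theta = 2 * 31 = 62 degrees
v' = R*v*~R rotates v by theta.
cos(62deg) = 0.4695, sin(62deg) = 0.8829
v'_1 = -5*cos(62deg) - 2*sin(62deg)
= -5*0.4695 - 2*0.8829
= -4.11
v'_2 = -5*sin(62deg) + 2*cos(62deg)
= -5*0.8829 + 2*0.4695
= -3.48
v' = -4.11*e1 - 3.48*e2


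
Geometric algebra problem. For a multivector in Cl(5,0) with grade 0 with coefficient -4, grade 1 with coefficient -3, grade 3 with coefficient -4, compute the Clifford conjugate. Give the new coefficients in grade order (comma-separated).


Clifford conjugate sign for grade k: (-1)^(k(k+1)/2)
Grade 0: (-1)^(0*1/2) = (-1)^0 = 1, coeff -4 -> -4
Grade 1: (-1)^(1*2/2) = (-1)^1 = -1, coeff -3 -> 3
Grade 3: (-1)^(3*4/2) = (-1)^6 = 1, coeff -4 -> -4
Conjugated coefficients: -4, 3, -4


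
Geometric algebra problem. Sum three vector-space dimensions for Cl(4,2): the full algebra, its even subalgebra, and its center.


n = 4 + 2 = 6
Total dim = 2^6 = 64
Even subalgebra dim = 2^5 = 32
n is even, so center dim = 1
Sum = 64 + 32 + 1 = 97


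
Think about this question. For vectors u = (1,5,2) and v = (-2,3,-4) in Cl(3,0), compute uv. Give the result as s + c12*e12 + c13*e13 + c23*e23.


In Cl(3,0): e_i^2 = 1, e_ie_j = -e_je_i for i != j.
Scalar part = u . v = 1*(-2) + 5*3 + 2*(-4)
= -2 + 15 + (-8) = 5
e12 coeff = 1*3 - 5*(-2) = 3 - (-10) = 13
e13 coeff = 1*(-4) - 2*(-2) = -4 - (-4) = 0
e23 coeff = 5*(-4) - 2*3 = -20 - 6 = -26
uv = 5 + 13*e12 + 0*e13 - 26*e23


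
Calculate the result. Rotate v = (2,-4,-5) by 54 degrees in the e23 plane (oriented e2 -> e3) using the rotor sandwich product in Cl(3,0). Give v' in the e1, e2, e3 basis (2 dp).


Rotor R = cos(27deg) - sin(27deg)*e23
Rotation angle theta = 2 * 27 = 54 degrees in the e23 plane (e2 -> e3).
The component perpendicular to the plane (e1) is invariant: v'_1 = v1 = 2.00
cos(54deg) = 0.5878, sin(54deg) = 0.8090
v'_2 = v2*cos(theta) - v3*sin(theta) = -4*0.5878 - (-5)*0.8090 = 1.69
v'_3 = v2*sin(theta) + v3*cos(theta) = -4*0.8090 + (-5)*0.5878 = -6.17
v' = 2.00*e1 + 1.69*e2 - 6.17*e3


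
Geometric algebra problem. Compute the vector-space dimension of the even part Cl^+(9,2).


Even subalgebra dimension = 2^(n-1)
n = 9 + 2 = 11
2^(11 - 1) = 2^10 = 1024
Verification: sum of C(11,k) for even k = 1 + 55 + 330 + 462 + 165 + 11 = 1024
Result = 1024


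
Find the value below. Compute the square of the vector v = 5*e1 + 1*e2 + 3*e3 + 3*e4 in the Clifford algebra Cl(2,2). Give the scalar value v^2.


v^2 = sum of c_i^2 * e_i^2
Positive signature terms (e_i^2 = +1): 5^2 + 1^2 = 26
Negative signature terms (e_j^2 = -1): 3^2 + 3^2 = 18
v^2 = 26 - 18 = 8


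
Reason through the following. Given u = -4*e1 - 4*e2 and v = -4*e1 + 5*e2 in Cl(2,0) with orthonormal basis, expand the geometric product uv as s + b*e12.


Expand: (-4*e1 - 4*e2)(-4*e1 + 5*e2)
= (-4)*(-4)*e1e1 + (-4)*5*e1e2 + (-4)*(-4)*e2e1 + (-4)*5*e2e2
Using e1^2 = e2^2 = 1, e2e1 = -e1e2:
Scalar part s = (-4)*(-4) + (-4)*5 = 16 + (-20) = -4
Bivector part b = (-4)*5 - (-4)*(-4) = -20 - 16 = -36
uv = -4 - 36*e12


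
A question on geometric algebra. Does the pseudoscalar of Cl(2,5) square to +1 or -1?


The pseudoscalar I = e1...e_n (product of all n generators) of Cl(p,q) satisfies I^2 = (-1)^(q + n(n-1)/2).
p = 2, q = 5, n = p + q = 7
n(n-1)/2 = 7 * 6 / 2 = 21
Exponent = q + n(n-1)/2 = 5 + 21 = 26
I^2 = (-1)^26 = +1


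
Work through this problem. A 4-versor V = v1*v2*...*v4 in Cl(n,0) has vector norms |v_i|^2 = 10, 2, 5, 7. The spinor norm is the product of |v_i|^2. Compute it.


Spinor norm N(V) = |v1|^2 * |v2|^2 * ... * |v4|^2
= 10 * 2 * 5 * 7
Running product: 10, 20, 100, 700
N(V) = 700


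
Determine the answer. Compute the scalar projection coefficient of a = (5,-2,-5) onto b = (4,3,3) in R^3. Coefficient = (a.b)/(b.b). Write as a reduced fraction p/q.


Projection coefficient = (a . b) / (b . b)
a . b = 5*4 + (-2)*3 + (-5)*3
= 20 + (-6) + (-15) = -1
b . b = 4^2 + 3^2 + 3^2
= 16 + 9 + 9 = 34
Coefficient = -1/34
In lowest terms: -1/34


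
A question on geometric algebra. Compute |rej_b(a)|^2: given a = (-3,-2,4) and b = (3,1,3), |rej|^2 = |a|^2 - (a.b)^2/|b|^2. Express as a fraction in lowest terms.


|a|^2 = (-3)^2 + (-2)^2 + 4^2 = 29
|b|^2 = 3^2 + 1^2 + 3^2 = 19
a . b = (-3)*3 + (-2)*1 + 4*3 = 1
(a.b)^2 = 1^2 = 1
|rej|^2 = 29 - 1/19
= (551 - 1)/19
= 550/19
In lowest terms: 550/19


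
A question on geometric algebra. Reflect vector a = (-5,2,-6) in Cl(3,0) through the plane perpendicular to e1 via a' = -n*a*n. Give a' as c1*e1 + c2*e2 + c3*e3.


Reflection formula: a' = -n*a*n, with n = e1 (unit vector, n^2 = 1).
For reflection through hyperplane perp to e1:
The component along e1 flips sign, others stay.
a = (-5, 2, -6)
a' = (5, 2, -6)
a' = 5*e1 + 2*e2 - 6*e3


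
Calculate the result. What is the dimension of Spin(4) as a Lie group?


Spin(n) double-covers SO(n); both have Lie algebra so(n) of dimension n(n-1)/2.
n = 4
n(n-1) = 4 * 3 = 12
dim Spin(4) = 12/2 = 6


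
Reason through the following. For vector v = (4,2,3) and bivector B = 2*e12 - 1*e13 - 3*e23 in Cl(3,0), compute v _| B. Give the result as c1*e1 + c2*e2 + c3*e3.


Left contraction v _| B = <vB>_1 (grade-1 part of the geometric product vB).
Using e1_|e12 = e2, e2_|e12 = -e1, e1_|e13 = e3, e3_|e13 = -e1, e2_|e23 = e3, e3_|e23 = -e2:
e1 coeff: -v2*b12 - v3*b13 = -(2)*(2) - (3)*(-1) = -1
e2 coeff: v1*b12 - v3*b23 = (4)*(2) - (3)*(-3) = 17
e3 coeff: v1*b13 + v2*b23 = (4)*(-1) + (2)*(-3) = -10
v _| B = -1*e1 + 17*e2 - 10*e3


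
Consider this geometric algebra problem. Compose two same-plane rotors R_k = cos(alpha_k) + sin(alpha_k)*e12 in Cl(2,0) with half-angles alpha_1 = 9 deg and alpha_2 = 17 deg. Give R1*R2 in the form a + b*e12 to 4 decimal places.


Same-plane rotors commute and their half-angles add:
R1*R2 = cos(a1 + a2) + sin(a1 + a2)*e12.
a1 + a2 = 9 + 17 = 26 deg
cos(26 deg) = 0.8988
sin(26 deg) = 0.4384
R1*R2 = 0.8988 + 0.4384*e12


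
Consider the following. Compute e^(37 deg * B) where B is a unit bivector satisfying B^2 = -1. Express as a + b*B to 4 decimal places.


For a unit bivector B with B^2 = -1, the exponential series gives
e^(theta*B) = cos(theta) + sin(theta)*B (the GA analogue of Euler's formula).
theta = 37 degrees = 0.645772 rad
cos(37 deg) = 0.7986
sin(37 deg) = 0.6018
exp(theta*B) = 0.7986 + 0.6018*B


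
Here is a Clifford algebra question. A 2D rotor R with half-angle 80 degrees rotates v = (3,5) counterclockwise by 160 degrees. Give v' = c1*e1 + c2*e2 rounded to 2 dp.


Rotor R = cos(80deg) - sin(80deg)*e12
Rotation angle theta = 2 * 80 = 160 degrees
v' = R*v*~R rotates v by theta.
cos(160deg) = -0.9397, sin(160deg) = 0.3420
v'_1 = 3*cos(160deg) - 5*sin(160deg)
= 3*(-0.9397) - 5*0.3420
= -4.53
v'_2 = 3*sin(160deg) + 5*cos(160deg)
= 3*0.3420 + 5*(-0.9397)
= -3.67
v' = -4.53*e1 - 3.67*e2


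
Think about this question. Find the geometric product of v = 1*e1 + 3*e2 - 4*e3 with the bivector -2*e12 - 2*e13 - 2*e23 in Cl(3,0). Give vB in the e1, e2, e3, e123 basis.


vB has grade-1 (vector) and grade-3 (trivector) parts: vB = (v _| B) + (v ^ B).
Vector part <vB>_1:
  e1: -v2*b12 - v3*b13 = -(3)*(-2) - (-4)*(-2) = -2
  e2: v1*b12 - v3*b23 = (1)*(-2) - (-4)*(-2) = -10
  e3: v1*b13 + v2*b23 = (1)*(-2) + (3)*(-2) = -8
Trivector part <vB>_3:
  e123: v1*b23 - v2*b13 + v3*b12 = (1)*(-2) - (3)*(-2) + (-4)*(-2) = 12
vB = -2*e1 - 10*e2 - 8*e3 + 12*e123


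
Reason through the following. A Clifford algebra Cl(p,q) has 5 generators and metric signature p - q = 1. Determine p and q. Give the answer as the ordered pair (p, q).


We need p + q = 5 and p - q = 1.
Adding: 2p = 5 + 1 = 6, so p = 3.
Then q = 5 - 3 = 2.
(p, q) = (3, 2)


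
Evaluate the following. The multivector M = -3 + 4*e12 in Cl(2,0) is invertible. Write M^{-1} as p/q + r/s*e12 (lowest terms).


M = -3 + 4*e12, where e12^2 = -1.
Since M commutes with its reverse ~M = a - b*e12, M * ~M = a^2 - b^2*e12^2 = a^2 + b^2.
So M^{-1} = ~M / (a^2 + b^2) = (a - b*e12)/(a^2 + b^2).
a^2 + b^2 = 9 + 16 = 25
Scalar part = -3/25 = -3/25
Bivector coeff = -4/25 = -4/25
M^{-1} = -3/25 - 4/25*e12


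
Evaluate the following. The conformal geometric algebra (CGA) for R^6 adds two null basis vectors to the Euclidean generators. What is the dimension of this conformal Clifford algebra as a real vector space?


The conformal model of R^6 uses Cl(7,1): the 6 Euclidean generators plus two extra orthogonal generators e+ (e+^2 = +1) and e- (e-^2 = -1), from which the null vectors e0, einf are built.
Number of generators m = 6 + 2 = 8.
dim Cl(p,q) = 2^m = 2^8 = 256


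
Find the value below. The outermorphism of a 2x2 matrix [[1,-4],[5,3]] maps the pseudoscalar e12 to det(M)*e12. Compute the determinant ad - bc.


The outermorphism of a linear map f sends e1^e2 to f(e1)^f(e2).
f(e1) = 1*e1 + 5*e2
f(e2) = -4*e1 + 3*e2
f(e1) ^ f(e2) = (1*e1 + 5*e2) ^ (-4*e1 + 3*e2)
= 1*3*e12 + 5*(-4)*e21
= (3 - (-20))*e12
= 23*e12
Coefficient = 23


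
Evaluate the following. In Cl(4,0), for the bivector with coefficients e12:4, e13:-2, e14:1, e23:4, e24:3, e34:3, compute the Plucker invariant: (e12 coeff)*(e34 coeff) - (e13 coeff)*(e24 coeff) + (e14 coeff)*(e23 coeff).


Plucker relation: af - be + cd
a*f = 4*3 = 12
b*e = (-2)*3 = -6
c*d = 1*4 = 4
af - be + cd = 12 - (-6) + 4
= 22


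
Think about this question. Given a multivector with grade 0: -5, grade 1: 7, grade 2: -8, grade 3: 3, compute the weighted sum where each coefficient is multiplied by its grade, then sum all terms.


Grade-weighted sum = sum of grade_k * coefficient_k
0*(-5) = 0
1*7 = 7
2*(-8) = -16
3*3 = 9
Total = 0 + 7 + (-16) + 9 = 0


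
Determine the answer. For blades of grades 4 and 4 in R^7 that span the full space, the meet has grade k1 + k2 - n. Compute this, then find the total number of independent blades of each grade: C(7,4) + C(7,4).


Meet grade = grade(A) + grade(B) - n
= 4 + 4 - 7 = 1
C(7,4) = 35
C(7,4) = 35
dim_A + dim_B = 35 + 35 = 70


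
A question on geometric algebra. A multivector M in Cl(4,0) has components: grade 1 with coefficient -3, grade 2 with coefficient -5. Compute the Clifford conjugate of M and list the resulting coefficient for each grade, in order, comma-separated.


Clifford conjugate sign for grade k: (-1)^(k(k+1)/2)
Grade 1: (-1)^(1*2/2) = (-1)^1 = -1, coeff -3 -> 3
Grade 2: (-1)^(2*3/2) = (-1)^3 = -1, coeff -5 -> 5
Conjugated coefficients: 3, 5


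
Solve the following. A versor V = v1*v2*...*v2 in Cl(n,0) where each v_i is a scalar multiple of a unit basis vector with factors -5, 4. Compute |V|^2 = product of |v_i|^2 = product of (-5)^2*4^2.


Each vector v_i has |v_i|^2 = s_i^2
Squared scales: (-5)^2 = 25, 4^2 = 16
|V|^2 = 25 * 16
= 400


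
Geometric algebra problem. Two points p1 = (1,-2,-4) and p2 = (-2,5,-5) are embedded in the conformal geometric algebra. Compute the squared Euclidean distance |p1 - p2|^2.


p1 - p2 = (3, -7, 1)
|p1 - p2|^2 = 3^2 + (-7)^2 + 1^2
= 9 + 49 + 1
= 59


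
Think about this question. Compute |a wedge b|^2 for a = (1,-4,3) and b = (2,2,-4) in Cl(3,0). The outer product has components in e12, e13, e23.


a wedge b = (a1*b2 - a2*b1)*e12 + (a1*b3 - a3*b1)*e13 + (a2*b3 - a3*b2)*e23
e12 coeff: 1*2 - (-4)*2 = 2 - (-8) = 10
e13 coeff: 1*(-4) - 3*2 = -4 - 6 = -10
e23 coeff: (-4)*(-4) - 3*2 = 16 - 6 = 10
|a wedge b|^2 = 10^2 + (-10)^2 + 10^2
= 100 + 100 + 100
= 300


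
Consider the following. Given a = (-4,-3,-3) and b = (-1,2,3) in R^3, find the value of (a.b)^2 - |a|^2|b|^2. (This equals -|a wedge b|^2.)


a . b = (-4)*(-1) + (-3)*2 + (-3)*3
= 4 + (-6) + (-9) = -11
|a|^2 = (-4)^2 + (-3)^2 + (-3)^2 = 34
|b|^2 = (-1)^2 + 2^2 + 3^2 = 14
(a.b)^2 = (-11)^2 = 121
|a|^2 * |b|^2 = 34 * 14 = 476
Result = 121 - 476 = -355


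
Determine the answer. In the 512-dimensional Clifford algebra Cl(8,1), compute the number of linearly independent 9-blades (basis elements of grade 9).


Number of grade-k basis blades in Cl(p,q) with n = p + q is C(n, k).
n = 8 + 1 = 9
C(9, 9) = 9! / (9! * 0!)
= 362880 / (362880 * 1)
= 1


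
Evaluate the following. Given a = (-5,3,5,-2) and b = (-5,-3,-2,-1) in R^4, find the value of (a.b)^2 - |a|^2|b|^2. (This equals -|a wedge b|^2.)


a . b = (-5)*(-5) + 3*(-3) + 5*(-2) + (-2)*(-1)
= 25 + (-9) + (-10) + 2 = 8
|a|^2 = (-5)^2 + 3^2 + 5^2 + (-2)^2 = 63
|b|^2 = (-5)^2 + (-3)^2 + (-2)^2 + (-1)^2 = 39
(a.b)^2 = 8^2 = 64
|a|^2 * |b|^2 = 63 * 39 = 2457
Result = 64 - 2457 = -2393


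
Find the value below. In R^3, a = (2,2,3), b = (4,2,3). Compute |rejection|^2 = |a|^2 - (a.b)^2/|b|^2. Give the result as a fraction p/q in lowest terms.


|a|^2 = 2^2 + 2^2 + 3^2 = 17
|b|^2 = 4^2 + 2^2 + 3^2 = 29
a . b = 2*4 + 2*2 + 3*3 = 21
(a.b)^2 = 21^2 = 441
|rej|^2 = 17 - 441/29
= (493 - 441)/29
= 52/29
In lowest terms: 52/29


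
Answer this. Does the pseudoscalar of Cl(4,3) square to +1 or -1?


The pseudoscalar I = e1...e_n (product of all n generators) of Cl(p,q) satisfies I^2 = (-1)^(q + n(n-1)/2).
p = 4, q = 3, n = p + q = 7
n(n-1)/2 = 7 * 6 / 2 = 21
Exponent = q + n(n-1)/2 = 3 + 21 = 24
I^2 = (-1)^24 = +1


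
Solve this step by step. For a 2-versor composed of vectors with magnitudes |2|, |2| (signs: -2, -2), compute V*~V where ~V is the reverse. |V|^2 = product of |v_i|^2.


Each vector v_i has |v_i|^2 = s_i^2
Squared scales: (-2)^2 = 4, (-2)^2 = 4
|V|^2 = 4 * 4
= 16


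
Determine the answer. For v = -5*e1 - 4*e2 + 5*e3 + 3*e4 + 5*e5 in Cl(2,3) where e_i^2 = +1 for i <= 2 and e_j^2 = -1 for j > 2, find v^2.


v^2 = sum of c_i^2 * e_i^2
Positive signature terms (e_i^2 = +1): (-5)^2 + (-4)^2 = 41
Negative signature terms (e_j^2 = -1): 5^2 + 3^2 + 5^2 = 59
v^2 = 41 - 59 = -18


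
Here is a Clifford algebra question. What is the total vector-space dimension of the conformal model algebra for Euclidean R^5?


The conformal model of R^5 uses Cl(6,1): the 5 Euclidean generators plus two extra orthogonal generators e+ (e+^2 = +1) and e- (e-^2 = -1), from which the null vectors e0, einf are built.
Number of generators m = 5 + 2 = 7.
dim Cl(p,q) = 2^m = 2^7 = 128


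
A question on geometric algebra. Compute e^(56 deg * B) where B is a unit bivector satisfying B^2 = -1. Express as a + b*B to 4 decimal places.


For a unit bivector B with B^2 = -1, the exponential series gives
e^(theta*B) = cos(theta) + sin(theta)*B (the GA analogue of Euler's formula).
theta = 56 degrees = 0.977384 rad
cos(56 deg) = 0.5592
sin(56 deg) = 0.8290
exp(theta*B) = 0.5592 + 0.8290*B


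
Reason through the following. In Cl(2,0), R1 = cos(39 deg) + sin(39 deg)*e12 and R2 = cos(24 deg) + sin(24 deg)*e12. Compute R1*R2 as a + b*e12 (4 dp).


Same-plane rotors commute and their half-angles add:
R1*R2 = cos(a1 + a2) + sin(a1 + a2)*e12.
a1 + a2 = 39 + 24 = 63 deg
cos(63 deg) = 0.4540
sin(63 deg) = 0.8910
R1*R2 = 0.4540 + 0.8910*e12


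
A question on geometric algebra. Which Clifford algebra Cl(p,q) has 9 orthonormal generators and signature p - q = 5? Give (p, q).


We need p + q = 9 and p - q = 5.
Adding: 2p = 9 + 5 = 14, so p = 7.
Then q = 9 - 7 = 2.
(p, q) = (7, 2)


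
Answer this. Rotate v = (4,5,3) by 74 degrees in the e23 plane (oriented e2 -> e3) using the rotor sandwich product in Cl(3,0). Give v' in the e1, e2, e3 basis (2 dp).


Rotor R = cos(37deg) - sin(37deg)*e23
Rotation angle theta = 2 * 37 = 74 degrees in the e23 plane (e2 -> e3).
The component perpendicular to the plane (e1) is invariant: v'_1 = v1 = 4.00
cos(74deg) = 0.2756, sin(74deg) = 0.9613
v'_2 = v2*cos(theta) - v3*sin(theta) = 5*0.2756 - 3*0.9613 = -1.51
v'_3 = v2*sin(theta) + v3*cos(theta) = 5*0.9613 + 3*0.2756 = 5.63
v' = 4.00*e1 - 1.51*e2 + 5.63*e3


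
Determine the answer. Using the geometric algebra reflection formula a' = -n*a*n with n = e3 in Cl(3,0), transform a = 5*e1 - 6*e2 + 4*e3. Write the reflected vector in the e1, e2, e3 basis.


Reflection formula: a' = -n*a*n, with n = e3 (unit vector, n^2 = 1).
For reflection through hyperplane perp to e3:
The component along e3 flips sign, others stay.
a = (5, -6, 4)
a' = (5, -6, -4)
a' = 5*e1 - 6*e2 - 4*e3


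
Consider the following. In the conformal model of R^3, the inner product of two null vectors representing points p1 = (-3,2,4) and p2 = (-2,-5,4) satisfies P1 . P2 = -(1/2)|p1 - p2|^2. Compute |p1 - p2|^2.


p1 - p2 = (-1, 7, 0)
|p1 - p2|^2 = (-1)^2 + 7^2 + 0^2
= 1 + 49 + 0
= 50


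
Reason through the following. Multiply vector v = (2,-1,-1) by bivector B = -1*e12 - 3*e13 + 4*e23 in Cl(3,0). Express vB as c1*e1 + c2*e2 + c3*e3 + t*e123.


vB has grade-1 (vector) and grade-3 (trivector) parts: vB = (v _| B) + (v ^ B).
Vector part <vB>_1:
  e1: -v2*b12 - v3*b13 = -(-1)*(-1) - (-1)*(-3) = -4
  e2: v1*b12 - v3*b23 = (2)*(-1) - (-1)*(4) = 2
  e3: v1*b13 + v2*b23 = (2)*(-3) + (-1)*(4) = -10
Trivector part <vB>_3:
  e123: v1*b23 - v2*b13 + v3*b12 = (2)*(4) - (-1)*(-3) + (-1)*(-1) = 6
vB = -4*e1 + 2*e2 - 10*e3 + 6*e123


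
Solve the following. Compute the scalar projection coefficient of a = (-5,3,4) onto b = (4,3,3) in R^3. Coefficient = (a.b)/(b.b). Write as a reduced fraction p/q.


Projection coefficient = (a . b) / (b . b)
a . b = (-5)*4 + 3*3 + 4*3
= -20 + 9 + 12 = 1
b . b = 4^2 + 3^2 + 3^2
= 16 + 9 + 9 = 34
Coefficient = 1/34
In lowest terms: 1/34


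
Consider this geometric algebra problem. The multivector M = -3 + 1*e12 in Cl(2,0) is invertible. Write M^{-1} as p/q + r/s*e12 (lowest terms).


M = -3 + 1*e12, where e12^2 = -1.
Since M commutes with its reverse ~M = a - b*e12, M * ~M = a^2 - b^2*e12^2 = a^2 + b^2.
So M^{-1} = ~M / (a^2 + b^2) = (a - b*e12)/(a^2 + b^2).
a^2 + b^2 = 9 + 1 = 10
Scalar part = -3/10 = -3/10
Bivector coeff = -1/10 = -1/10
M^{-1} = -3/10 - 1/10*e12


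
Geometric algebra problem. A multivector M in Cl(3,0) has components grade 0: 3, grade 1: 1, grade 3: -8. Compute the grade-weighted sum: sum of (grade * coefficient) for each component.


Grade-weighted sum = sum of grade_k * coefficient_k
0*3 = 0
1*1 = 1
3*(-8) = -24
Total = 0 + 1 + (-24) = -23


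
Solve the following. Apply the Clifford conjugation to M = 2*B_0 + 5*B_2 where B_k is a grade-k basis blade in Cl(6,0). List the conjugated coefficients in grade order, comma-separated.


Clifford conjugate sign for grade k: (-1)^(k(k+1)/2)
Grade 0: (-1)^(0*1/2) = (-1)^0 = 1, coeff 2 -> 2
Grade 2: (-1)^(2*3/2) = (-1)^3 = -1, coeff 5 -> -5
Conjugated coefficients: 2, -5


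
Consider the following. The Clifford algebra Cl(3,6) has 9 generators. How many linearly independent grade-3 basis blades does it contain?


Number of grade-k basis blades in Cl(p,q) with n = p + q is C(n, k).
n = 3 + 6 = 9
C(9, 3) = 9! / (3! * 6!)
= 362880 / (6 * 720)
= 84


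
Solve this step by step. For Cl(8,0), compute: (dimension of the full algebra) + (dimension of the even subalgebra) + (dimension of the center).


n = 8 + 0 = 8
Total dim = 2^8 = 256
Even subalgebra dim = 2^7 = 128
n is even, so center dim = 1
Sum = 256 + 128 + 1 = 385


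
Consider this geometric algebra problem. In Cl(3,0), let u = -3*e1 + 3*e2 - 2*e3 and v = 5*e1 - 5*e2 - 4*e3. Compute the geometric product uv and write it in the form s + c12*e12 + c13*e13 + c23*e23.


In Cl(3,0): e_i^2 = 1, e_ie_j = -e_je_i for i != j.
Scalar part = u . v = (-3)*5 + 3*(-5) + (-2)*(-4)
= -15 + (-15) + 8 = -22
e12 coeff = (-3)*(-5) - 3*5 = 15 - 15 = 0
e13 coeff = (-3)*(-4) - (-2)*5 = 12 - (-10) = 22
e23 coeff = 3*(-4) - (-2)*(-5) = -12 - 10 = -22
uv = -22 + 0*e12 + 22*e13 - 22*e23


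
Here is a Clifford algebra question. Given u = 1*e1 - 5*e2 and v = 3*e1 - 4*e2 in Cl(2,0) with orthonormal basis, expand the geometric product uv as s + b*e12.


Expand: (1*e1 - 5*e2)(3*e1 - 4*e2)
= 1*3*e1e1 + 1*(-4)*e1e2 + (-5)*3*e2e1 + (-5)*(-4)*e2e2
Using e1^2 = e2^2 = 1, e2e1 = -e1e2:
Scalar part s = 1*3 + (-5)*(-4) = 3 + 20 = 23
Bivector part b = 1*(-4) - (-5)*3 = -4 - (-15) = 11
uv = 23 + 11*e12


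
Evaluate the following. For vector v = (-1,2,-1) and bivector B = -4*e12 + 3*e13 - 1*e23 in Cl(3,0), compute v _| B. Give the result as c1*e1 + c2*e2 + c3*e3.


Left contraction v _| B = <vB>_1 (grade-1 part of the geometric product vB).
Using e1_|e12 = e2, e2_|e12 = -e1, e1_|e13 = e3, e3_|e13 = -e1, e2_|e23 = e3, e3_|e23 = -e2:
e1 coeff: -v2*b12 - v3*b13 = -(2)*(-4) - (-1)*(3) = 11
e2 coeff: v1*b12 - v3*b23 = (-1)*(-4) - (-1)*(-1) = 3
e3 coeff: v1*b13 + v2*b23 = (-1)*(3) + (2)*(-1) = -5
v _| B = 11*e1 + 3*e2 - 5*e3


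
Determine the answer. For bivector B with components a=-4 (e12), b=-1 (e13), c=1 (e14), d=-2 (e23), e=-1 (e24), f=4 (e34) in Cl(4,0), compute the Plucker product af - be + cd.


Plucker relation: af - be + cd
a*f = (-4)*4 = -16
b*e = (-1)*(-1) = 1
c*d = 1*(-2) = -2
af - be + cd = -16 - 1 + (-2)
= -19


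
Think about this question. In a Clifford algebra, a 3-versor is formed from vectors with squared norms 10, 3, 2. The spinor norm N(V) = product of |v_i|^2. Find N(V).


Spinor norm N(V) = |v1|^2 * |v2|^2 * ... * |v3|^2
= 10 * 3 * 2
Running product: 10, 30, 60
N(V) = 60


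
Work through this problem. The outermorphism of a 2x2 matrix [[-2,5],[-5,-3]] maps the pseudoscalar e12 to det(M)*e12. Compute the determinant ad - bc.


The outermorphism of a linear map f sends e1^e2 to f(e1)^f(e2).
f(e1) = -2*e1 - 5*e2
f(e2) = 5*e1 - 3*e2
f(e1) ^ f(e2) = (-2*e1 - 5*e2) ^ (5*e1 - 3*e2)
= (-2)*(-3)*e12 + (-5)*5*e21
= (6 - (-25))*e12
= 31*e12
Coefficient = 31


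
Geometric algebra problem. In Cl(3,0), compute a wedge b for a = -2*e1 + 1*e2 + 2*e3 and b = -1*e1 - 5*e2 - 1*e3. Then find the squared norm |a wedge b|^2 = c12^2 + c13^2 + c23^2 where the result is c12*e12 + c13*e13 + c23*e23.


a wedge b = (a1*b2 - a2*b1)*e12 + (a1*b3 - a3*b1)*e13 + (a2*b3 - a3*b2)*e23
e12 coeff: (-2)*(-5) - 1*(-1) = 10 - (-1) = 11
e13 coeff: (-2)*(-1) - 2*(-1) = 2 - (-2) = 4
e23 coeff: 1*(-1) - 2*(-5) = -1 - (-10) = 9
|a wedge b|^2 = 11^2 + 4^2 + 9^2
= 121 + 16 + 81
= 218


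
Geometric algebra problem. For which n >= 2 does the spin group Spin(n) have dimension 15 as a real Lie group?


dim Spin(n) = dim so(n) = n(n-1)/2.
Solve n(n-1)/2 = 15, i.e. n^2 - n - 30 = 0.
Discriminant = 1 + 8*15 = 121
n = (1 + sqrt(121))/2 = (1 + 11)/2 = 6


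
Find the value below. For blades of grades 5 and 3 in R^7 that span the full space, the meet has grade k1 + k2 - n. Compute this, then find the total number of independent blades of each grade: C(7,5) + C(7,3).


Meet grade = grade(A) + grade(B) - n
= 5 + 3 - 7 = 1
C(7,5) = 21
C(7,3) = 35
dim_A + dim_B = 21 + 35 = 56


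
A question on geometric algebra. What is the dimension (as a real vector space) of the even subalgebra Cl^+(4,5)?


Even subalgebra dimension = 2^(n-1)
n = 4 + 5 = 9
2^(9 - 1) = 2^8 = 256
Verification: sum of C(9,k) for even k = 1 + 36 + 126 + 84 + 9 = 256
Result = 256


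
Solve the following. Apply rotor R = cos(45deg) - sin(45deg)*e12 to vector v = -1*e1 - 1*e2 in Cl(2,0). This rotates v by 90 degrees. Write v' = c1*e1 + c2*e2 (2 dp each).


Rotor R = cos(45deg) - sin(45deg)*e12
Rotation angle theta = 2 * 45 = 90 degrees
v' = R*v*~R rotates v by theta.
cos(90deg) = 0.0000, sin(90deg) = 1.0000
v'_1 = -1*cos(90deg) - (-1)*sin(90deg)
= -1*0.0000 - (-1)*1.0000
= 1.00
v'_2 = -1*sin(90deg) + (-1)*cos(90deg)
= -1*1.0000 + (-1)*0.0000
= -1.00
v' = 1.00*e1 - 1.00*e2


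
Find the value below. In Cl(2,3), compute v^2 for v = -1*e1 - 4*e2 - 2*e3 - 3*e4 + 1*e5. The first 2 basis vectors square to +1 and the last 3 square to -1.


v^2 = sum of c_i^2 * e_i^2
Positive signature terms (e_i^2 = +1): (-1)^2 + (-4)^2 = 17
Negative signature terms (e_j^2 = -1): (-2)^2 + (-3)^2 + 1^2 = 14
v^2 = 17 - 14 = 3


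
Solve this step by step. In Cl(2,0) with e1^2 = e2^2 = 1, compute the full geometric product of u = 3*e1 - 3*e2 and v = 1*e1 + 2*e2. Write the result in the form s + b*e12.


Expand: (3*e1 - 3*e2)(1*e1 + 2*e2)
= 3*1*e1e1 + 3*2*e1e2 + (-3)*1*e2e1 + (-3)*2*e2e2
Using e1^2 = e2^2 = 1, e2e1 = -e1e2:
Scalar part s = 3*1 + (-3)*2 = 3 + (-6) = -3
Bivector part b = 3*2 - (-3)*1 = 6 - (-3) = 9
uv = -3 + 9*e12


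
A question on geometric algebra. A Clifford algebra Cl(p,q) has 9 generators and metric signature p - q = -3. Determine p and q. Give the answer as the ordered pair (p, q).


We need p + q = 9 and p - q = -3.
Adding: 2p = 9 + (-3) = 6, so p = 3.
Then q = 9 - 3 = 6.
(p, q) = (3, 6)


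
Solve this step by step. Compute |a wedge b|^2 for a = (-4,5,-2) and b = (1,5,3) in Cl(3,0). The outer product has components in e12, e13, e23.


a wedge b = (a1*b2 - a2*b1)*e12 + (a1*b3 - a3*b1)*e13 + (a2*b3 - a3*b2)*e23
e12 coeff: (-4)*5 - 5*1 = -20 - 5 = -25
e13 coeff: (-4)*3 - (-2)*1 = -12 - (-2) = -10
e23 coeff: 5*3 - (-2)*5 = 15 - (-10) = 25
|a wedge b|^2 = (-25)^2 + (-10)^2 + 25^2
= 625 + 100 + 625
= 1350


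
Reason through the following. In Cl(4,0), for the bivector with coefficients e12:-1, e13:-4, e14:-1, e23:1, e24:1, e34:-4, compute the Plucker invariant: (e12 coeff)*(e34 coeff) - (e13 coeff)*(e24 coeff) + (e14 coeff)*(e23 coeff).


Plucker relation: af - be + cd
a*f = (-1)*(-4) = 4
b*e = (-4)*1 = -4
c*d = (-1)*1 = -1
af - be + cd = 4 - (-4) + (-1)
= 7


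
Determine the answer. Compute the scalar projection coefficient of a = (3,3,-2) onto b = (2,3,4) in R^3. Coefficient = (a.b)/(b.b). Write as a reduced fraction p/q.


Projection coefficient = (a . b) / (b . b)
a . b = 3*2 + 3*3 + (-2)*4
= 6 + 9 + (-8) = 7
b . b = 2^2 + 3^2 + 4^2
= 4 + 9 + 16 = 29
Coefficient = 7/29
In lowest terms: 7/29


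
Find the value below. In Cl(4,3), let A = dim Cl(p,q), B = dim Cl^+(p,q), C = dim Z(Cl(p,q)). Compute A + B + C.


n = 4 + 3 = 7
Total dim = 2^7 = 128
Even subalgebra dim = 2^6 = 64
n is odd, so center dim = 2
Sum = 128 + 64 + 2 = 194


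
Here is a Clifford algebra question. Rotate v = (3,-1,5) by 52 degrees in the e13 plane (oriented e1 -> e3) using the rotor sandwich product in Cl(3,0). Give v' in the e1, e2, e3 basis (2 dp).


Rotor R = cos(26deg) - sin(26deg)*e13
Rotation angle theta = 2 * 26 = 52 degrees in the e13 plane (e1 -> e3).
The component perpendicular to the plane (e2) is invariant: v'_2 = v2 = -1.00
cos(52deg) = 0.6157, sin(52deg) = 0.7880
v'_1 = v1*cos(theta) - v3*sin(theta) = 3*0.6157 - 5*0.7880 = -2.09
v'_3 = v1*sin(theta) + v3*cos(theta) = 3*0.7880 + 5*0.6157 = 5.44
v' = -2.09*e1 - 1.00*e2 + 5.44*e3


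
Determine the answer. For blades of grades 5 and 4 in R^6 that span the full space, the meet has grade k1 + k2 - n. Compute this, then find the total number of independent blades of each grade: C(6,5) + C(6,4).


Meet grade = grade(A) + grade(B) - n
= 5 + 4 - 6 = 3
C(6,5) = 6
C(6,4) = 15
dim_A + dim_B = 6 + 15 = 21


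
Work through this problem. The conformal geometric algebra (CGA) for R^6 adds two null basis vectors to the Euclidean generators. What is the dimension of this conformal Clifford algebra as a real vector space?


The conformal model of R^6 uses Cl(7,1): the 6 Euclidean generators plus two extra orthogonal generators e+ (e+^2 = +1) and e- (e-^2 = -1), from which the null vectors e0, einf are built.
Number of generators m = 6 + 2 = 8.
dim Cl(p,q) = 2^m = 2^8 = 256


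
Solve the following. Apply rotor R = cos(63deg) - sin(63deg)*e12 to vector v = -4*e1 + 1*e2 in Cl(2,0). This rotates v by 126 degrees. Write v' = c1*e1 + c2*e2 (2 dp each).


Rotor R = cos(63deg) - sin(63deg)*e12
Rotation angle theta = 2 * 63 = 126 degrees
v' = R*v*~R rotates v by theta.
cos(126deg) = -0.5878, sin(126deg) = 0.8090
v'_1 = -4*cos(126deg) - 1*sin(126deg)
= -4*(-0.5878) - 1*0.8090
= 1.54
v'_2 = -4*sin(126deg) + 1*cos(126deg)
= -4*0.8090 + 1*(-0.5878)
= -3.82
v' = 1.54*e1 - 3.82*e2


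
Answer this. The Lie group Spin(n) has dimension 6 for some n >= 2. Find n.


dim Spin(n) = dim so(n) = n(n-1)/2.
Solve n(n-1)/2 = 6, i.e. n^2 - n - 12 = 0.
Discriminant = 1 + 8*6 = 49
n = (1 + sqrt(49))/2 = (1 + 7)/2 = 4


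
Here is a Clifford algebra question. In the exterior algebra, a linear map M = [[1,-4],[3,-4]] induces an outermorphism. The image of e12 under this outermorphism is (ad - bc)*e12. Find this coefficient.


The outermorphism of a linear map f sends e1^e2 to f(e1)^f(e2).
f(e1) = 1*e1 + 3*e2
f(e2) = -4*e1 - 4*e2
f(e1) ^ f(e2) = (1*e1 + 3*e2) ^ (-4*e1 - 4*e2)
= 1*(-4)*e12 + 3*(-4)*e21
= (-4 - (-12))*e12
= 8*e12
Coefficient = 8


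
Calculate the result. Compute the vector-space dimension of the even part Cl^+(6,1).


Even subalgebra dimension = 2^(n-1)
n = 6 + 1 = 7
2^(7 - 1) = 2^6 = 64
Verification: sum of C(7,k) for even k = 1 + 21 + 35 + 7 = 64
Result = 64


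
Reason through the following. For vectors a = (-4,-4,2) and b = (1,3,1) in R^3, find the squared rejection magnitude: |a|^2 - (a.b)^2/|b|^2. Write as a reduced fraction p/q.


|a|^2 = (-4)^2 + (-4)^2 + 2^2 = 36
|b|^2 = 1^2 + 3^2 + 1^2 = 11
a . b = (-4)*1 + (-4)*3 + 2*1 = -14
(a.b)^2 = (-14)^2 = 196
|rej|^2 = 36 - 196/11
= (396 - 196)/11
= 200/11
In lowest terms: 200/11


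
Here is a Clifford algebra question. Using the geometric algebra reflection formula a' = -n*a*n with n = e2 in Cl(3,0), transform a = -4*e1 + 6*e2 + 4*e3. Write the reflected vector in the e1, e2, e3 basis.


Reflection formula: a' = -n*a*n, with n = e2 (unit vector, n^2 = 1).
For reflection through hyperplane perp to e2:
The component along e2 flips sign, others stay.
a = (-4, 6, 4)
a' = (-4, -6, 4)
a' = -4*e1 - 6*e2 + 4*e3


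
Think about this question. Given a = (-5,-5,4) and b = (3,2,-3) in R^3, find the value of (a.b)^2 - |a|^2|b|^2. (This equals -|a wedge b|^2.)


a . b = (-5)*3 + (-5)*2 + 4*(-3)
= -15 + (-10) + (-12) = -37
|a|^2 = (-5)^2 + (-5)^2 + 4^2 = 66
|b|^2 = 3^2 + 2^2 + (-3)^2 = 22
(a.b)^2 = (-37)^2 = 1369
|a|^2 * |b|^2 = 66 * 22 = 1452
Result = 1369 - 1452 = -83


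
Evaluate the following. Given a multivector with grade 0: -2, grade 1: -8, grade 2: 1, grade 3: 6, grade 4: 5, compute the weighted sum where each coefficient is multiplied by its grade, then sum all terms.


Grade-weighted sum = sum of grade_k * coefficient_k
0*(-2) = 0
1*(-8) = -8
2*1 = 2
3*6 = 18
4*5 = 20
Total = 0 + (-8) + 2 + 18 + 20 = 32


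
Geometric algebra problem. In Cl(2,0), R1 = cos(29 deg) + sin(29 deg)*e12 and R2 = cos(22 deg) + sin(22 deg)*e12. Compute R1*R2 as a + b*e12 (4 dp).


Same-plane rotors commute and their half-angles add:
R1*R2 = cos(a1 + a2) + sin(a1 + a2)*e12.
a1 + a2 = 29 + 22 = 51 deg
cos(51 deg) = 0.6293
sin(51 deg) = 0.7771
R1*R2 = 0.6293 + 0.7771*e12
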